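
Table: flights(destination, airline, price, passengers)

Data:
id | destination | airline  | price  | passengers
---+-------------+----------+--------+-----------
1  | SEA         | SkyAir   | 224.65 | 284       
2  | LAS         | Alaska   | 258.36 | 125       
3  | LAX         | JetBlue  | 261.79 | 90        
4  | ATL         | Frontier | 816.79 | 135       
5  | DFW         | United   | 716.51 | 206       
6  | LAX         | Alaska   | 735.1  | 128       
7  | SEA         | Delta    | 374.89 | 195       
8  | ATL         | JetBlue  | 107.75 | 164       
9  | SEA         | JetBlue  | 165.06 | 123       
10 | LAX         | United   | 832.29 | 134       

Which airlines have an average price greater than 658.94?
SELECT airline, AVG(price)
FROM flights
GROUP BY airline
HAVING AVG(price) > 658.94

Result:
  Frontier: avg=816.79
  United: avg=774.40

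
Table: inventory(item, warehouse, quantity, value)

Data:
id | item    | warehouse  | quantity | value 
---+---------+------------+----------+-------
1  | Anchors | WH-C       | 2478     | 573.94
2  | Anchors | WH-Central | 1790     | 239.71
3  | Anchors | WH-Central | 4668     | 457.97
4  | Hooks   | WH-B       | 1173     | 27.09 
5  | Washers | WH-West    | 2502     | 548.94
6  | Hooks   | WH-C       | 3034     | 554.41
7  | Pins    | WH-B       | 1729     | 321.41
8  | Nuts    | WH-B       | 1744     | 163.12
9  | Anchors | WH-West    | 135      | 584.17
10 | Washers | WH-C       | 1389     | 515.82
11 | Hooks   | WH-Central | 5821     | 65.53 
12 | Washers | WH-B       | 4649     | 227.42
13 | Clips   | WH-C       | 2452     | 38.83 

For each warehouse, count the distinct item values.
SELECT warehouse, COUNT(DISTINCT item)
FROM inventory
GROUP BY warehouse

Result:
  WH-B: 4 distinct
  WH-C: 4 distinct
  WH-Central: 2 distinct
  WH-West: 2 distinct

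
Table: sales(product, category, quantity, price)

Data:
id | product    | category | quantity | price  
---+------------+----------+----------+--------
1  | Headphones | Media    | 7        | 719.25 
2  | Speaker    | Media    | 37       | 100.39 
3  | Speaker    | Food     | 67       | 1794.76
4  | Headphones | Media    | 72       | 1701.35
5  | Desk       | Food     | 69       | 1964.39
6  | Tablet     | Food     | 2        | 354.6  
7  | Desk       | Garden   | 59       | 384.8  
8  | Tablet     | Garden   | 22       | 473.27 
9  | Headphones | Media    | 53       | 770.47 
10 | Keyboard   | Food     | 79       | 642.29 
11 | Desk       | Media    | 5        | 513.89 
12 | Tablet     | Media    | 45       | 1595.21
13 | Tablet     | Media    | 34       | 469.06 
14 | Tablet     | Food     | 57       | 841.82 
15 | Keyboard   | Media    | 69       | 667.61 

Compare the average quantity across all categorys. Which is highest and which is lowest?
SELECT category, AVG(quantity)
FROM sales
GROUP BY category
ORDER BY AVG(quantity)

All groups:
  Media: 40.25
  Garden: 40.50
  Food: 54.80

Highest: Food (54.80)
Lowest: Media (40.25)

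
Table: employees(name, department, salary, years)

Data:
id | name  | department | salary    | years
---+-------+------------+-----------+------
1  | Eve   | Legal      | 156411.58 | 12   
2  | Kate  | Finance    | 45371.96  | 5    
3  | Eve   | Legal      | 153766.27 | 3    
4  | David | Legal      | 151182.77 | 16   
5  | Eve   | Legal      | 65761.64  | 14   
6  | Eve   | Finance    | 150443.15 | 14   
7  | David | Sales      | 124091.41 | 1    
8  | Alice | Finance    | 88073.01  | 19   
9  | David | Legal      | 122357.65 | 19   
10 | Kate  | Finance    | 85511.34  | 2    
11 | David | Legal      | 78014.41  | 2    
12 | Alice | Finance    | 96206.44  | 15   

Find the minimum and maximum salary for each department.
SELECT department, MIN(salary), MAX(salary)
FROM employees
GROUP BY department

Result:
  Finance: min=45371.96, max=150443.15
  Legal: min=65761.64, max=156411.58
  Sales: min=124091.41, max=124091.41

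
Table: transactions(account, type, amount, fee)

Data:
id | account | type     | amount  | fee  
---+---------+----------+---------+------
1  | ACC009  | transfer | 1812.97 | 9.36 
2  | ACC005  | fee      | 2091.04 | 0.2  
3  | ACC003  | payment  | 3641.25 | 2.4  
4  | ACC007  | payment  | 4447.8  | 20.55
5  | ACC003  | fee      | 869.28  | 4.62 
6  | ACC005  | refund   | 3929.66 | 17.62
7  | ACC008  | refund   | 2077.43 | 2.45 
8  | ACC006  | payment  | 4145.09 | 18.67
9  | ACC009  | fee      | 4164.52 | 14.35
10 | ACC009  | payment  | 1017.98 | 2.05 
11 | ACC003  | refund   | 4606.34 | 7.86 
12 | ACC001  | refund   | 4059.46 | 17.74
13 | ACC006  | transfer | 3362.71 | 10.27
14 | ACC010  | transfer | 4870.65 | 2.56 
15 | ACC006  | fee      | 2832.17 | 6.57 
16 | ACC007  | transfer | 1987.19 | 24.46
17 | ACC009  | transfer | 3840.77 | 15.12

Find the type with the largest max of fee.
SELECT type, MAX(fee) as val
FROM transactions
GROUP BY type
ORDER BY val DESC
LIMIT 1

Result: transfer with max(fee) = 24.46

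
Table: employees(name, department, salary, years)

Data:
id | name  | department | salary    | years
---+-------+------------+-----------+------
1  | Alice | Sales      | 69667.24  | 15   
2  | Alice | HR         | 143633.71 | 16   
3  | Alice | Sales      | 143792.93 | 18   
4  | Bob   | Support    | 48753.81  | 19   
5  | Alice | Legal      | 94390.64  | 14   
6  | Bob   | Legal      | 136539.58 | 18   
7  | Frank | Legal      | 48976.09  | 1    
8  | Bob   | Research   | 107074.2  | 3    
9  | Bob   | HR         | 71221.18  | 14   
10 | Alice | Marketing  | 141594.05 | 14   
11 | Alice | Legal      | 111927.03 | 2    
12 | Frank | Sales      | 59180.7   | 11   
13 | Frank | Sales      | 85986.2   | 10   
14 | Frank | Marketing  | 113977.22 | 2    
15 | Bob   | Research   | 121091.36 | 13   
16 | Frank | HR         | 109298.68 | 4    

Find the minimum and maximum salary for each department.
SELECT department, MIN(salary), MAX(salary)
FROM employees
GROUP BY department

Result:
  HR: min=71221.18, max=143633.71
  Legal: min=48976.09, max=136539.58
  Marketing: min=113977.22, max=141594.05
  Research: min=107074.20, max=121091.36
  Sales: min=59180.70, max=143792.93
  Support: min=48753.81, max=48753.81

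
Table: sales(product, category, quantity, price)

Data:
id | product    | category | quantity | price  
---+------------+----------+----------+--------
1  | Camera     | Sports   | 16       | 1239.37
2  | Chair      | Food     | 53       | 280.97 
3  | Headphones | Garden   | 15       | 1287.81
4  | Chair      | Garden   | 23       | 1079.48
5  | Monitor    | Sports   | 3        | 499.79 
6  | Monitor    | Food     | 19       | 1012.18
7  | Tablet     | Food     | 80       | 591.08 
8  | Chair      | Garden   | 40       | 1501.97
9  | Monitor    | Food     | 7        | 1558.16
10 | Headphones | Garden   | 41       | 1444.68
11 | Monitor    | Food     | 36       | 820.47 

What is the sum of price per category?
SELECT category, SUM(price) as result
FROM sales
GROUP BY category

Result:
  Food: 4262.86
  Garden: 5313.94
  Sports: 1739.16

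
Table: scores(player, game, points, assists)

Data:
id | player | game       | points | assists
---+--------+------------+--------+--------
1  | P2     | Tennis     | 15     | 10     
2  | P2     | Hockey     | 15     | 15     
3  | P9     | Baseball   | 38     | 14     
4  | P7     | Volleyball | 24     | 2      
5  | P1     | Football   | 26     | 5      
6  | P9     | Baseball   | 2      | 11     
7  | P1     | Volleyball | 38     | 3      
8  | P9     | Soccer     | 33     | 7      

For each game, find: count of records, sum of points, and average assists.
SELECT game,
       COUNT(*) as cnt,
       SUM(points) as total_points,
       AVG(assists) as avg_assists
FROM scores
GROUP BY game

Result:
  Baseball: 2 records, 40 total points, 12.50 avg assists
  Football: 1 records, 26 total points, 5.00 avg assists
  Hockey: 1 records, 15 total points, 15.00 avg assists
  Soccer: 1 records, 33 total points, 7.00 avg assists
  Tennis: 1 records, 15 total points, 10.00 avg assists
  Volleyball: 2 records, 62 total points, 2.50 avg assists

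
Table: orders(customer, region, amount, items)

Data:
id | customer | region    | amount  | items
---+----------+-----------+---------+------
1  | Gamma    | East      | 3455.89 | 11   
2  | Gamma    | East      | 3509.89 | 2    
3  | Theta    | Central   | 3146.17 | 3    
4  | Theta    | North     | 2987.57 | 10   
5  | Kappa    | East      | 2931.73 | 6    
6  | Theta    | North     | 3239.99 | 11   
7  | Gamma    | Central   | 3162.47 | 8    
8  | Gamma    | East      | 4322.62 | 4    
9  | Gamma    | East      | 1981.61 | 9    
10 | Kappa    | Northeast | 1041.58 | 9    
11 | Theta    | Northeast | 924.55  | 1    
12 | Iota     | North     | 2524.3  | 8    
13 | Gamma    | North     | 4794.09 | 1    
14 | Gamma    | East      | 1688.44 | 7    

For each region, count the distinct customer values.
SELECT region, COUNT(DISTINCT customer)
FROM orders
GROUP BY region

Result:
  Central: 2 distinct
  East: 2 distinct
  North: 3 distinct
  Northeast: 2 distinct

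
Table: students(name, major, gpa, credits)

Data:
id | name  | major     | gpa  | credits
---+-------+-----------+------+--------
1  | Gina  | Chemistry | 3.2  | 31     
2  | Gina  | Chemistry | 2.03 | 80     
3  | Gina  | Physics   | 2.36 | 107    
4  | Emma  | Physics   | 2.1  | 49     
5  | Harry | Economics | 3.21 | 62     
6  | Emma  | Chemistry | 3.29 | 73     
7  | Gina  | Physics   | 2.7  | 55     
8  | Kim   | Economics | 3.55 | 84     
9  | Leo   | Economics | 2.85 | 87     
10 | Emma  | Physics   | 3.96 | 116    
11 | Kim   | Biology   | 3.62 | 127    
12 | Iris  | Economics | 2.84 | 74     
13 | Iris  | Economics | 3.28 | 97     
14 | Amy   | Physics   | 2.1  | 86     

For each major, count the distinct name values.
SELECT major, COUNT(DISTINCT name)
FROM students
GROUP BY major

Result:
  Biology: 1 distinct
  Chemistry: 2 distinct
  Economics: 4 distinct
  Physics: 3 distinct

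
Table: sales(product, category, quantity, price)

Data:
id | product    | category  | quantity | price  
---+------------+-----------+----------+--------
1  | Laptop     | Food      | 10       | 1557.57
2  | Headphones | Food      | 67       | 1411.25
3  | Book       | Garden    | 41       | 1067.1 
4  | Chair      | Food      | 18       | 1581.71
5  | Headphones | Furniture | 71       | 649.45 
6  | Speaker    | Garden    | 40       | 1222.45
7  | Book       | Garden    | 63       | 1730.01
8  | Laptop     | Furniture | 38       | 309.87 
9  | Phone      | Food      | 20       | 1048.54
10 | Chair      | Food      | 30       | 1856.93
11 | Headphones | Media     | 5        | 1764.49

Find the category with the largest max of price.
SELECT category, MAX(price) as val
FROM sales
GROUP BY category
ORDER BY val DESC
LIMIT 1

Result: Food with max(price) = 1856.93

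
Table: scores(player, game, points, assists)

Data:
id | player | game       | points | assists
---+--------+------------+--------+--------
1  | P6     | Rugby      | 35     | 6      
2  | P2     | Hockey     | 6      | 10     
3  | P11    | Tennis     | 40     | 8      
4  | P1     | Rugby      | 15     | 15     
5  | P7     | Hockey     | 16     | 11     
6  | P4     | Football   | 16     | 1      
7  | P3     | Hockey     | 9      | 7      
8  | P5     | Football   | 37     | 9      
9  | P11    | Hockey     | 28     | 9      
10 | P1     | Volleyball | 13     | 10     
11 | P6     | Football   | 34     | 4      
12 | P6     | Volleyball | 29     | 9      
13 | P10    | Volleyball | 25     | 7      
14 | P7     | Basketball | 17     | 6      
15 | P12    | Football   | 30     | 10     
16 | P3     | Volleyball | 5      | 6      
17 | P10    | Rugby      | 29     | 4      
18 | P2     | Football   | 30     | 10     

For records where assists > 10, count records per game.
SELECT game, COUNT(*)
FROM scores
WHERE assists > 10
GROUP BY game

Note: WHERE filters rows before grouping.

Result:
  Hockey: 1
  Rugby: 1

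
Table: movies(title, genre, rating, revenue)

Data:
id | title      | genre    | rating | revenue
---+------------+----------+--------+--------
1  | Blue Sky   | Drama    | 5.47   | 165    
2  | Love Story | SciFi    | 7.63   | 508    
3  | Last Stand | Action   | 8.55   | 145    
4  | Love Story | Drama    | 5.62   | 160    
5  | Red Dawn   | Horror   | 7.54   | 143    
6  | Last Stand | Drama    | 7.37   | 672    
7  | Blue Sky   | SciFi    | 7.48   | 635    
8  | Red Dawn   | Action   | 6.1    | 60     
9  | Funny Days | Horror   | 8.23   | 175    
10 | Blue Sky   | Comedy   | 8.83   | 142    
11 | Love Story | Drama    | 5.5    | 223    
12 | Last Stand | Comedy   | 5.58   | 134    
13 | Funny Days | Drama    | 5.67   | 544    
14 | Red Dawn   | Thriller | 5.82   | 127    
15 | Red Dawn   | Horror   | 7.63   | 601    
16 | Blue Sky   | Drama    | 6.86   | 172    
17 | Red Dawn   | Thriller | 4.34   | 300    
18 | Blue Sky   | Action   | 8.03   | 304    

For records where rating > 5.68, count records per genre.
SELECT genre, COUNT(*)
FROM movies
WHERE rating > 5.68
GROUP BY genre

Note: WHERE filters rows before grouping.

Result:
  Action: 3
  Comedy: 1
  Drama: 2
  Horror: 3
  SciFi: 2
  Thriller: 1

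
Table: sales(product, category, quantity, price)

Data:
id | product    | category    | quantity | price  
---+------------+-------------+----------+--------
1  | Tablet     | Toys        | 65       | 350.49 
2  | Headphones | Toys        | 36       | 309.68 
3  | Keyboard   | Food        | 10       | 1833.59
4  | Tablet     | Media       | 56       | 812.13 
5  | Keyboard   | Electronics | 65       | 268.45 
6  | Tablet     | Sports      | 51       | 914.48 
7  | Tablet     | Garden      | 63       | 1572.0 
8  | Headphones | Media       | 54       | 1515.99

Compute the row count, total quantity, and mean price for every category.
SELECT category,
       COUNT(*) as cnt,
       SUM(quantity) as total_quantity,
       AVG(price) as avg_price
FROM sales
GROUP BY category

Result:
  Electronics: 1 records, 65 total quantity, 268.45 avg price
  Food: 1 records, 10 total quantity, 1833.59 avg price
  Garden: 1 records, 63 total quantity, 1572.00 avg price
  Media: 2 records, 110 total quantity, 1164.06 avg price
  Sports: 1 records, 51 total quantity, 914.48 avg price
  Toys: 2 records, 101 total quantity, 330.09 avg price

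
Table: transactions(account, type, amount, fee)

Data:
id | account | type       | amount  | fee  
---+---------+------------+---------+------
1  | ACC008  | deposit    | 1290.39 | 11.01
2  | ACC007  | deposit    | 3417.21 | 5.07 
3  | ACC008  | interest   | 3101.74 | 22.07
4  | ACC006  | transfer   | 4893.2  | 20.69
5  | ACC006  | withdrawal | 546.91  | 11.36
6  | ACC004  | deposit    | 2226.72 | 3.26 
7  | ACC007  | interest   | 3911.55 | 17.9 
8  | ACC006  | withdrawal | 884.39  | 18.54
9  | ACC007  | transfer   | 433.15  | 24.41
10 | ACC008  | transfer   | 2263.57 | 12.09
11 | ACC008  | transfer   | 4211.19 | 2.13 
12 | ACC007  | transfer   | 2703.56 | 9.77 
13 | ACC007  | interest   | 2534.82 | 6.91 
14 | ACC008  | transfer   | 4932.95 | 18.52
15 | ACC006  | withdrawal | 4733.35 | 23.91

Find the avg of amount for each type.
SELECT type, AVG(amount) as result
FROM transactions
GROUP BY type

Result:
  deposit: 2311.44
  interest: 3182.70
  transfer: 3239.60
  withdrawal: 2054.88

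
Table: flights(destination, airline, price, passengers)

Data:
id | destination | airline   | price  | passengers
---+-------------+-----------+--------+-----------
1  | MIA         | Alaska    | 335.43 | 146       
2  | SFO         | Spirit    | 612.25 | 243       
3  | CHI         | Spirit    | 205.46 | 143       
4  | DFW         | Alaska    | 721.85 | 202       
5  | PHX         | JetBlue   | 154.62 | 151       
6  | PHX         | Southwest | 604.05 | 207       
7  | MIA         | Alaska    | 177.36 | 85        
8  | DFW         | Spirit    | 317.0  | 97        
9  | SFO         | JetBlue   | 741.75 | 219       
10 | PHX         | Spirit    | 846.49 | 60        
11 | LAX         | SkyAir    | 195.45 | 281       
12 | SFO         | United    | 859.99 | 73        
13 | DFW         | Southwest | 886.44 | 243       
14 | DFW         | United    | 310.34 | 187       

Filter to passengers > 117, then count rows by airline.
SELECT airline, COUNT(*)
FROM flights
WHERE passengers > 117
GROUP BY airline

Note: WHERE filters rows before grouping.

Result:
  Alaska: 2
  JetBlue: 2
  SkyAir: 1
  Southwest: 2
  Spirit: 2
  United: 1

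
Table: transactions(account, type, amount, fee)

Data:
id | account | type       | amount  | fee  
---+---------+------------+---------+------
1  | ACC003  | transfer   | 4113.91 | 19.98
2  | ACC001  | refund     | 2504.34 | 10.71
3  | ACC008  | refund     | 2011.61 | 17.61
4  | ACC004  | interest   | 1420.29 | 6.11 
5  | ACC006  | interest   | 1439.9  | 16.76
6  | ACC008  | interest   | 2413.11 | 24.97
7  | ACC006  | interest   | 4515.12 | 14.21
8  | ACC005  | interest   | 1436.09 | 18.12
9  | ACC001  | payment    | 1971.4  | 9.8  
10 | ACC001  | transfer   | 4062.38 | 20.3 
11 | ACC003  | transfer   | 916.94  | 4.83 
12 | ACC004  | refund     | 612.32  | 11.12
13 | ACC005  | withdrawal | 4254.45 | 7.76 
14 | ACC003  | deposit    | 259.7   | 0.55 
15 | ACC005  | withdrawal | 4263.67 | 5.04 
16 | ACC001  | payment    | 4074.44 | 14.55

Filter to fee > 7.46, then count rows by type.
SELECT type, COUNT(*)
FROM transactions
WHERE fee > 7.46
GROUP BY type

Note: WHERE filters rows before grouping.

Result:
  interest: 4
  payment: 2
  refund: 3
  transfer: 2
  withdrawal: 1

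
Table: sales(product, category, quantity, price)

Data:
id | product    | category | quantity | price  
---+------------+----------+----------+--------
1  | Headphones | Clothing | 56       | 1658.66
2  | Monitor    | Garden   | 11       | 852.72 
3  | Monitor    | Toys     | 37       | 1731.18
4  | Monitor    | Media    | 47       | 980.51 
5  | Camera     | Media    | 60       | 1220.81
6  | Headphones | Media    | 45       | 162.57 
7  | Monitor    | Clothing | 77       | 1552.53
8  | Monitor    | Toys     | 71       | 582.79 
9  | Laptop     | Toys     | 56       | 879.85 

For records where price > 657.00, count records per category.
SELECT category, COUNT(*)
FROM sales
WHERE price > 657.00
GROUP BY category

Note: WHERE filters rows before grouping.

Result:
  Clothing: 2
  Garden: 1
  Media: 2
  Toys: 2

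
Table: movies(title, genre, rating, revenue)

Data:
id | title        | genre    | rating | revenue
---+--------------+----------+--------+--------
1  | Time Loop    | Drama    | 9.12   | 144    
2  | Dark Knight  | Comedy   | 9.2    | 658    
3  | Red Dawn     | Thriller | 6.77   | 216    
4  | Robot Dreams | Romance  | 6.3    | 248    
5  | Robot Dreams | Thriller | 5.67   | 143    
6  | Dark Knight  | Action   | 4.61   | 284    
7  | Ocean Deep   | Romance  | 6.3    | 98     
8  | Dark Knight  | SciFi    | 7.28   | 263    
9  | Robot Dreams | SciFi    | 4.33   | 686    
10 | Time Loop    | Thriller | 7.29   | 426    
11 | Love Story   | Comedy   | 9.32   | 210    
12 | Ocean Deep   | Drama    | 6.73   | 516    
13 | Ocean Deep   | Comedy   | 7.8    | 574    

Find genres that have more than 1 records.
SELECT genre, COUNT(*) as cnt
FROM movies
GROUP BY genre
HAVING COUNT(*) > 1

Result:
  Comedy: 3
  Drama: 2
  Romance: 2
  SciFi: 2
  Thriller: 3

Note: HAVING filters groups after aggregation, WHERE filters rows before.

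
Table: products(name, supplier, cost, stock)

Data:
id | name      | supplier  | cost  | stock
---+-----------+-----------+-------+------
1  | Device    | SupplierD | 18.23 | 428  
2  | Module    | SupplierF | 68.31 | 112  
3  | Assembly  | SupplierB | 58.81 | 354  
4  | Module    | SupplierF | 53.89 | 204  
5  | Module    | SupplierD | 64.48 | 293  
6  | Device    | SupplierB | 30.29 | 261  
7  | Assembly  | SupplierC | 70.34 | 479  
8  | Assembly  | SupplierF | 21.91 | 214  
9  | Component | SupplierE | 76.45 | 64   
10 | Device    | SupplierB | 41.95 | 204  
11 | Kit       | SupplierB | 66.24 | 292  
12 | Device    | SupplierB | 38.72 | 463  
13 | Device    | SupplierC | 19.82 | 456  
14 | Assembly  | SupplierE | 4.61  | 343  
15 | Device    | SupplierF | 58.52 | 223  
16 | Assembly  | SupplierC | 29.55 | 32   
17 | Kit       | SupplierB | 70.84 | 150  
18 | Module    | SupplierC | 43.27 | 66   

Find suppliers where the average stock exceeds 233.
SELECT supplier, AVG(stock)
FROM products
GROUP BY supplier
HAVING AVG(stock) > 233

Result:
  SupplierB: avg=287.33
  SupplierC: avg=258.25
  SupplierD: avg=360.50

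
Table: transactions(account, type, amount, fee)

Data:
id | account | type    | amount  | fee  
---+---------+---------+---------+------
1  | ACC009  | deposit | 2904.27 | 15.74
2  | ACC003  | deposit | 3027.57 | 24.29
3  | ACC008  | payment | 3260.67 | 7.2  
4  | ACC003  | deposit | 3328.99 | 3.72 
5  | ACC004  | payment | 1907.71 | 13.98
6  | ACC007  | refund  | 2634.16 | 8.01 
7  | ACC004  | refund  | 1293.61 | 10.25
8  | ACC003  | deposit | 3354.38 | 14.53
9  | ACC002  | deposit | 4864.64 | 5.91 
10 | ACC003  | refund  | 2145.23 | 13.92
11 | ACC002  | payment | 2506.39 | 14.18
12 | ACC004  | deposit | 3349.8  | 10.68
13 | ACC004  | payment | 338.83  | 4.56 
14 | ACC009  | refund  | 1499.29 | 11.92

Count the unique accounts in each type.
SELECT type, COUNT(DISTINCT account)
FROM transactions
GROUP BY type

Result:
  deposit: 4 distinct
  payment: 3 distinct
  refund: 4 distinct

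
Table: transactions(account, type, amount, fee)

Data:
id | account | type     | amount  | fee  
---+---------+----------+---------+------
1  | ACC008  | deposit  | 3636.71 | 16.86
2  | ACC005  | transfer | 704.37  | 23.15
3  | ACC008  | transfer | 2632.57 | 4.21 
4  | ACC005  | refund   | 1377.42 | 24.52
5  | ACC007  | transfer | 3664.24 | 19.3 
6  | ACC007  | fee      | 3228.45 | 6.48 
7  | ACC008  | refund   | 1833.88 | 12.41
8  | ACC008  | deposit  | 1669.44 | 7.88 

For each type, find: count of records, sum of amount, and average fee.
SELECT type,
       COUNT(*) as cnt,
       SUM(amount) as total_amount,
       AVG(fee) as avg_fee
FROM transactions
GROUP BY type

Result:
  deposit: 2 records, 5306.15 total amount, 12.37 avg fee
  fee: 1 records, 3228.45 total amount, 6.48 avg fee
  refund: 2 records, 3211.30 total amount, 18.47 avg fee
  transfer: 3 records, 7001.18 total amount, 15.55 avg fee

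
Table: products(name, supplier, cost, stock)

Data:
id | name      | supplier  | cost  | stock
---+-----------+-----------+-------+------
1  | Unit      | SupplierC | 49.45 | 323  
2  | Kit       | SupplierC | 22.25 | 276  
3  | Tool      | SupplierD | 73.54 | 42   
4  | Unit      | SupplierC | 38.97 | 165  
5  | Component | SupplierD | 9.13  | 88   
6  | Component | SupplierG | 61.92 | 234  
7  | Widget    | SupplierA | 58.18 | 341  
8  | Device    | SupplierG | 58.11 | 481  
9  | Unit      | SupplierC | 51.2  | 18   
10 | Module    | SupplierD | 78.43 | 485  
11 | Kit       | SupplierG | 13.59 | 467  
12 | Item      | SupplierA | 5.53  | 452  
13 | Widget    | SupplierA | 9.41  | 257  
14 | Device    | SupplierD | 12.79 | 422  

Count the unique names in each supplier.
SELECT supplier, COUNT(DISTINCT name)
FROM products
GROUP BY supplier

Result:
  SupplierA: 2 distinct
  SupplierC: 2 distinct
  SupplierD: 4 distinct
  SupplierG: 3 distinct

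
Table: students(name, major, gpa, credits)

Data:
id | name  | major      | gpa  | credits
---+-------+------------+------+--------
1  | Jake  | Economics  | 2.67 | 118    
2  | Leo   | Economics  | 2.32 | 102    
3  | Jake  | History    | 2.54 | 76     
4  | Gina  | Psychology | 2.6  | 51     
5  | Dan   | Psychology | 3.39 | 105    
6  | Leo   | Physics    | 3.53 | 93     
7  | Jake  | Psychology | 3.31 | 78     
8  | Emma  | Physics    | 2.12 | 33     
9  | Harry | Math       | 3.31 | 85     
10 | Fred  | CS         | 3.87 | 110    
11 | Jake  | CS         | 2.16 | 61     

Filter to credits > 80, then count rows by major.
SELECT major, COUNT(*)
FROM students
WHERE credits > 80
GROUP BY major

Note: WHERE filters rows before grouping.

Result:
  CS: 1
  Economics: 2
  Math: 1
  Physics: 1
  Psychology: 1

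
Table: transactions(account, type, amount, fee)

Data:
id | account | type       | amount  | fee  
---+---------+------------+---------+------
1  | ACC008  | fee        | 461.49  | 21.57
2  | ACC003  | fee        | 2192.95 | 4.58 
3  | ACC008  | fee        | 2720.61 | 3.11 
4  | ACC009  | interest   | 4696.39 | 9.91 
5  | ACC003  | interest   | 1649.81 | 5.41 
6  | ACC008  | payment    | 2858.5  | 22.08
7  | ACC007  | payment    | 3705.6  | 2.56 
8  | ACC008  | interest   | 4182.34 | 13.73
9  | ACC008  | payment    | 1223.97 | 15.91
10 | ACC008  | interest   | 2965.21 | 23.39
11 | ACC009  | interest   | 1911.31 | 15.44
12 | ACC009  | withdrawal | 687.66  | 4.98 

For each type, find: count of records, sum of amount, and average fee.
SELECT type,
       COUNT(*) as cnt,
       SUM(amount) as total_amount,
       AVG(fee) as avg_fee
FROM transactions
GROUP BY type

Result:
  fee: 3 records, 5375.05 total amount, 9.75 avg fee
  interest: 5 records, 15405.06 total amount, 13.58 avg fee
  payment: 3 records, 7788.07 total amount, 13.52 avg fee
  withdrawal: 1 records, 687.66 total amount, 4.98 avg fee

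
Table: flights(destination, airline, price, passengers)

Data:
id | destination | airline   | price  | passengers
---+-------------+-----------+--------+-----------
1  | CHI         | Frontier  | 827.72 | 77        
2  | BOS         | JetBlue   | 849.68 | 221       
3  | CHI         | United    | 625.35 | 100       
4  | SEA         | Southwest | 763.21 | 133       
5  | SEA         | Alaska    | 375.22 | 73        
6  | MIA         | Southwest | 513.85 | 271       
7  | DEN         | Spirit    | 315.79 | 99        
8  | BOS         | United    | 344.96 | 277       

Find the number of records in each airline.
SELECT airline, COUNT(*) as count
FROM flights
GROUP BY airline

Result:
  Alaska: 1
  Frontier: 1
  JetBlue: 1
  Southwest: 2
  Spirit: 1
  United: 2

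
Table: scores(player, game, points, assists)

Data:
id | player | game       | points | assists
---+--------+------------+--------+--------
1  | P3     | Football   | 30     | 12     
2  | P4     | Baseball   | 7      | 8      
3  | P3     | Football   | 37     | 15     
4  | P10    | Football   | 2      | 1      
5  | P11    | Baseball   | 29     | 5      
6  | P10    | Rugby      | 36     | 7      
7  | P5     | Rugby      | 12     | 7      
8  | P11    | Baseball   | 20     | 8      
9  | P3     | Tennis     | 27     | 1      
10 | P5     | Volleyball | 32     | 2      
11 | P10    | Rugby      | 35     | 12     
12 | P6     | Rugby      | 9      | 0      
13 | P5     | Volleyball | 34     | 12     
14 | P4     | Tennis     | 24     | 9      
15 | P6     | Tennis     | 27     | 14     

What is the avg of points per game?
SELECT game, AVG(points) as result
FROM scores
GROUP BY game

Result:
  Baseball: 18.67
  Football: 23.00
  Rugby: 23.00
  Tennis: 26.00
  Volleyball: 33.00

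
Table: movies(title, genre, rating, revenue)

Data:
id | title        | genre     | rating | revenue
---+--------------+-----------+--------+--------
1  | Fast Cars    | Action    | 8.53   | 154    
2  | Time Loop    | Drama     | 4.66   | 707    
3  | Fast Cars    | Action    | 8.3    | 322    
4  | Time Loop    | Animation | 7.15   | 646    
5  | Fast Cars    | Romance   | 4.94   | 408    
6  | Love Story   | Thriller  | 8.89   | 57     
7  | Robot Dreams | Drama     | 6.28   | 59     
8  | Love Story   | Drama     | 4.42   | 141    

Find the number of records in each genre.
SELECT genre, COUNT(*) as count
FROM movies
GROUP BY genre

Result:
  Action: 2
  Animation: 1
  Drama: 3
  Romance: 1
  Thriller: 1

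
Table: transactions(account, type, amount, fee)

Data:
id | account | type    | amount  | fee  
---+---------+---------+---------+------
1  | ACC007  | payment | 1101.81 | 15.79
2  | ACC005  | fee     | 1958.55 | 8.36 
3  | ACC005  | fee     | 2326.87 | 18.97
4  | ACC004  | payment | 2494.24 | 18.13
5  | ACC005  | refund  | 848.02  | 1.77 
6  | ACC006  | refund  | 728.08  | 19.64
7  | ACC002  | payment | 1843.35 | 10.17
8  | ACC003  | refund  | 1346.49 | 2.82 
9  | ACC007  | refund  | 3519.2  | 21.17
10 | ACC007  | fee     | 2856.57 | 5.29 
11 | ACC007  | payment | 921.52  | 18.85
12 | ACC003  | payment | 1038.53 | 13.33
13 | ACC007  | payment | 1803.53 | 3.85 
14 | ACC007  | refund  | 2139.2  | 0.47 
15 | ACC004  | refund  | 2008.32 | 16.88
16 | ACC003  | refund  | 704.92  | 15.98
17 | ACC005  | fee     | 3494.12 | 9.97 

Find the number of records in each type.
SELECT type, COUNT(*) as count
FROM transactions
GROUP BY type

Result:
  fee: 4
  payment: 6
  refund: 7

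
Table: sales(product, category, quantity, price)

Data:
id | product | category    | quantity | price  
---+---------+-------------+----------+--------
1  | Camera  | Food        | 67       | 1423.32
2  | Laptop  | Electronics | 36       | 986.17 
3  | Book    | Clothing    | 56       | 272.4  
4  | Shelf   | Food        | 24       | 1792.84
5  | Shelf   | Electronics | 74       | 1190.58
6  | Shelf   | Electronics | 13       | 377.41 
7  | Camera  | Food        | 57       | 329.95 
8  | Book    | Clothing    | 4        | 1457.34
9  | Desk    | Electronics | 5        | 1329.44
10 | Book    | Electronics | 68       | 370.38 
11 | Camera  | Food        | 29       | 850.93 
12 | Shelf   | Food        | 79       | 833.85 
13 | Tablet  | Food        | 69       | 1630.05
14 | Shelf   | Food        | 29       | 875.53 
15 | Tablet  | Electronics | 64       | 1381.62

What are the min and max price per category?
SELECT category, MIN(price), MAX(price)
FROM sales
GROUP BY category

Result:
  Clothing: min=272.40, max=1457.34
  Electronics: min=370.38, max=1381.62
  Food: min=329.95, max=1792.84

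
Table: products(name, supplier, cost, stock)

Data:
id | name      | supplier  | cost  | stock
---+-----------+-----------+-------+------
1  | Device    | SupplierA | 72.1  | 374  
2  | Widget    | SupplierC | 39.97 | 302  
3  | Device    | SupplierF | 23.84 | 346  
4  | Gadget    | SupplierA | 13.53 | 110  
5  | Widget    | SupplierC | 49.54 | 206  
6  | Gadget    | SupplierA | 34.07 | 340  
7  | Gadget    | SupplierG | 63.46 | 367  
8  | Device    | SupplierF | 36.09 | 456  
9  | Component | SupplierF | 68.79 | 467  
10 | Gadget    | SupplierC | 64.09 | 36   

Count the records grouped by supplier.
SELECT supplier, COUNT(*) as count
FROM products
GROUP BY supplier

Result:
  SupplierA: 3
  SupplierC: 3
  SupplierF: 3
  SupplierG: 1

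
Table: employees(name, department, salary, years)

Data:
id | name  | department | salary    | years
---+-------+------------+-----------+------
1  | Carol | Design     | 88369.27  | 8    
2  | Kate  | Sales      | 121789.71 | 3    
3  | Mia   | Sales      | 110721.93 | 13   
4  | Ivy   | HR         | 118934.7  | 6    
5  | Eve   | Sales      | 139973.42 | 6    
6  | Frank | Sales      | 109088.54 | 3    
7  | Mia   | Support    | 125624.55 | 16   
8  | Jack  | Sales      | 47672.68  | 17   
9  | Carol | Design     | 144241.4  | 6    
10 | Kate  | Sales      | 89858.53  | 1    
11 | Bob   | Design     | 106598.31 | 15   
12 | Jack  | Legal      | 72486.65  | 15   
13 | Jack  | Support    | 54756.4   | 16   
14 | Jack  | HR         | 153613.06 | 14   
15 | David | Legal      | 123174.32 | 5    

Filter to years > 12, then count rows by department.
SELECT department, COUNT(*)
FROM employees
WHERE years > 12
GROUP BY department

Note: WHERE filters rows before grouping.

Result:
  Design: 1
  HR: 1
  Legal: 1
  Sales: 2
  Support: 2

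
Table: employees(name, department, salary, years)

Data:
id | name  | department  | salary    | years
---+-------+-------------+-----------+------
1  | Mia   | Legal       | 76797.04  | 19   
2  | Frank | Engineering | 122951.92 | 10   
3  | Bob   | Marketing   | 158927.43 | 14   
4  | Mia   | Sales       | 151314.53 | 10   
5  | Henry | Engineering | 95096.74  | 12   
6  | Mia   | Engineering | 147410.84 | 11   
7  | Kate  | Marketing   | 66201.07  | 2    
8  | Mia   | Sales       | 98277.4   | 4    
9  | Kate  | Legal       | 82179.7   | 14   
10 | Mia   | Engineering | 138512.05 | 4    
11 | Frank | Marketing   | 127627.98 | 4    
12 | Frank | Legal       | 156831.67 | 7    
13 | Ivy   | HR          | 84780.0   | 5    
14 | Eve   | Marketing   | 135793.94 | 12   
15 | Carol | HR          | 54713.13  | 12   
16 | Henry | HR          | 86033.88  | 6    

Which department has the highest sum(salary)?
SELECT department, SUM(salary) as val
FROM employees
GROUP BY department
ORDER BY val DESC
LIMIT 1

Result: Engineering with sum(salary) = 503971.55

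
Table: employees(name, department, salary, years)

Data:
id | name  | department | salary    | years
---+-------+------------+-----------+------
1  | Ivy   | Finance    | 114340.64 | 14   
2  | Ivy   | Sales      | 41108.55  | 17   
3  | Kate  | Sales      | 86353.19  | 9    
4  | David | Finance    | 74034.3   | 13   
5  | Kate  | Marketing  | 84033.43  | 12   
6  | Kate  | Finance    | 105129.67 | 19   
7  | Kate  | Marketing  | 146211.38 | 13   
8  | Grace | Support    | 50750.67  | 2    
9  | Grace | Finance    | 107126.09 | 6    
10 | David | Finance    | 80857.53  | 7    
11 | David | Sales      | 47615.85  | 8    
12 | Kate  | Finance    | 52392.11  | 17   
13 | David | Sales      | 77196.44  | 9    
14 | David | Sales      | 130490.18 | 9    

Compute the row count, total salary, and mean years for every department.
SELECT department,
       COUNT(*) as cnt,
       SUM(salary) as total_salary,
       AVG(years) as avg_years
FROM employees
GROUP BY department

Result:
  Finance: 6 records, 533880.34 total salary, 12.67 avg years
  Marketing: 2 records, 230244.81 total salary, 12.50 avg years
  Sales: 5 records, 382764.21 total salary, 10.40 avg years
  Support: 1 records, 50750.67 total salary, 2.00 avg years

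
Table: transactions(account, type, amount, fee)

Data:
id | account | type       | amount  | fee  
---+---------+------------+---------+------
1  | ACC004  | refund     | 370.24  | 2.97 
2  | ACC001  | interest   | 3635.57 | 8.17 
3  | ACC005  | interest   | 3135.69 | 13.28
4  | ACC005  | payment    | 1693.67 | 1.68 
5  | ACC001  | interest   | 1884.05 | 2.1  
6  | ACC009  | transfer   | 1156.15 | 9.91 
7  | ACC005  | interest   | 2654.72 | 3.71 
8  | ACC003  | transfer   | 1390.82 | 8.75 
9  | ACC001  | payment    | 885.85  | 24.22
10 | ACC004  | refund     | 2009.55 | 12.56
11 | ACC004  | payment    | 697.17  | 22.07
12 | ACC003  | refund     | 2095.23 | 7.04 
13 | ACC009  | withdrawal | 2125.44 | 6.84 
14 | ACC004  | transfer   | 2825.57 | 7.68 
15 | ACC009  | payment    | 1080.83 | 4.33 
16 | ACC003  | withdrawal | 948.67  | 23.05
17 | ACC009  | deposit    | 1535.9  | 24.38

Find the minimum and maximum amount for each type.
SELECT type, MIN(amount), MAX(amount)
FROM transactions
GROUP BY type

Result:
  deposit: min=1535.90, max=1535.90
  interest: min=1884.05, max=3635.57
  payment: min=697.17, max=1693.67
  refund: min=370.24, max=2095.23
  transfer: min=1156.15, max=2825.57
  withdrawal: min=948.67, max=2125.44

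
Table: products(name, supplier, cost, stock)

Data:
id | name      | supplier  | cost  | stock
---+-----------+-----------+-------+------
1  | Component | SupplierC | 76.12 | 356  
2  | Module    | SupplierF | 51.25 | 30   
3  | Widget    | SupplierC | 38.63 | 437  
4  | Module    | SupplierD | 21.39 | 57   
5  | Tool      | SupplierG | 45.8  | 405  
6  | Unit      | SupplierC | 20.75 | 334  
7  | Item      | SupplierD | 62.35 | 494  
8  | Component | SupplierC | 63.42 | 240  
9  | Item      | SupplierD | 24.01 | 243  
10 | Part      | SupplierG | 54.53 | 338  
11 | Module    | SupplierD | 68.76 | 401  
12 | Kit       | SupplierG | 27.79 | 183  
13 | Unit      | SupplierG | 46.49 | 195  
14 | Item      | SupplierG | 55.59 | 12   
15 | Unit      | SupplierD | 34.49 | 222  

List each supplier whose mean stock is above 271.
SELECT supplier, AVG(stock)
FROM products
GROUP BY supplier
HAVING AVG(stock) > 271

Result:
  SupplierC: avg=341.75
  SupplierD: avg=283.40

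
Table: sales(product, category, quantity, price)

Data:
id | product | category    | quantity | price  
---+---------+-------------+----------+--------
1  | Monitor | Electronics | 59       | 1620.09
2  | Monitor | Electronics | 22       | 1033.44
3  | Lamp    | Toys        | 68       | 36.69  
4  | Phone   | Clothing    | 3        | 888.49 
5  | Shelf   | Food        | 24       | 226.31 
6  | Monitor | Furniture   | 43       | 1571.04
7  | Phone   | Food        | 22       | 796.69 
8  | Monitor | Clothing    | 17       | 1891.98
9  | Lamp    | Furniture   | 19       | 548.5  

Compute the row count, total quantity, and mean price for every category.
SELECT category,
       COUNT(*) as cnt,
       SUM(quantity) as total_quantity,
       AVG(price) as avg_price
FROM sales
GROUP BY category

Result:
  Clothing: 2 records, 20 total quantity, 1390.24 avg price
  Electronics: 2 records, 81 total quantity, 1326.77 avg price
  Food: 2 records, 46 total quantity, 511.50 avg price
  Furniture: 2 records, 62 total quantity, 1059.77 avg price
  Toys: 1 records, 68 total quantity, 36.69 avg price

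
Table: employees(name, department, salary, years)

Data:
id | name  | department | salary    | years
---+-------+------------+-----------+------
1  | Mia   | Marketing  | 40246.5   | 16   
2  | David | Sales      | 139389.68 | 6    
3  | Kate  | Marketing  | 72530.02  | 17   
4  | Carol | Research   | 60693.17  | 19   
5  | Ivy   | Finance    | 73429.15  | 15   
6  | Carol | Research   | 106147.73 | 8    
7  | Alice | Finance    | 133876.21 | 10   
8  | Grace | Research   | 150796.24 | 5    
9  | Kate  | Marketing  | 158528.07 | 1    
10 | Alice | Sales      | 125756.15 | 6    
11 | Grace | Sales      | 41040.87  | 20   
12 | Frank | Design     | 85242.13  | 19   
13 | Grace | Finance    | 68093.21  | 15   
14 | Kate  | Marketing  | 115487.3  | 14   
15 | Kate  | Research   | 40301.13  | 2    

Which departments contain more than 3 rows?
SELECT department, COUNT(*) as cnt
FROM employees
GROUP BY department
HAVING COUNT(*) > 3

Result:
  Marketing: 4
  Research: 4

Note: HAVING filters groups after aggregation, WHERE filters rows before.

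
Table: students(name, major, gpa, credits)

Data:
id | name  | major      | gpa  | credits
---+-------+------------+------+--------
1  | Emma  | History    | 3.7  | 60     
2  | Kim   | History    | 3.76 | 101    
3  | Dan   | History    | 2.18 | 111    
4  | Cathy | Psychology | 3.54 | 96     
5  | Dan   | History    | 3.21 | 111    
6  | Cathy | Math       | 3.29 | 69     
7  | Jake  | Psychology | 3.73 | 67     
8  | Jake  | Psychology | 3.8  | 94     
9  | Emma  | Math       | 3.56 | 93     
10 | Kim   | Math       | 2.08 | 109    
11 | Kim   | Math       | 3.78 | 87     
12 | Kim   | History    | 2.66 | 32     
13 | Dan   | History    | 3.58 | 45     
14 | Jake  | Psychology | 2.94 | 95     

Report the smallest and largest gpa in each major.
SELECT major, MIN(gpa), MAX(gpa)
FROM students
GROUP BY major

Result:
  History: min=2.18, max=3.76
  Math: min=2.08, max=3.78
  Psychology: min=2.94, max=3.80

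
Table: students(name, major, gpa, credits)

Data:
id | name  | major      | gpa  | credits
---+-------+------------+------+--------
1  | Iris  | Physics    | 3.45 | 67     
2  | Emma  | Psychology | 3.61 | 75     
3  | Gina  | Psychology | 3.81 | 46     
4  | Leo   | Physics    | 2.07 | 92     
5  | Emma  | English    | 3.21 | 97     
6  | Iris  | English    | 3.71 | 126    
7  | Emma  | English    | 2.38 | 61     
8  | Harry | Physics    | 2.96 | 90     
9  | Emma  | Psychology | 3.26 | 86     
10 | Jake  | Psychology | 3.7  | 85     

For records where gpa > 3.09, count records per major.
SELECT major, COUNT(*)
FROM students
WHERE gpa > 3.09
GROUP BY major

Note: WHERE filters rows before grouping.

Result:
  English: 2
  Physics: 1
  Psychology: 4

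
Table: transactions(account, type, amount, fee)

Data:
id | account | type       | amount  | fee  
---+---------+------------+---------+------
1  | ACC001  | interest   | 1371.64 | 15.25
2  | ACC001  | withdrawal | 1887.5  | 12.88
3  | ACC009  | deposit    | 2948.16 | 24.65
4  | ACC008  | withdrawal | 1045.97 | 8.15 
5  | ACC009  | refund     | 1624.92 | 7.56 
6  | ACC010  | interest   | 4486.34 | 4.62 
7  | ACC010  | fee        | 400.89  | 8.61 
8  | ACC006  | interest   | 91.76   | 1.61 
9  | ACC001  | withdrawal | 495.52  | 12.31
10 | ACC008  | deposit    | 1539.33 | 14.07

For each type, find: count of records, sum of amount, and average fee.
SELECT type,
       COUNT(*) as cnt,
       SUM(amount) as total_amount,
       AVG(fee) as avg_fee
FROM transactions
GROUP BY type

Result:
  deposit: 2 records, 4487.49 total amount, 19.36 avg fee
  fee: 1 records, 400.89 total amount, 8.61 avg fee
  interest: 3 records, 5949.74 total amount, 7.16 avg fee
  refund: 1 records, 1624.92 total amount, 7.56 avg fee
  withdrawal: 3 records, 3428.99 total amount, 11.11 avg fee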